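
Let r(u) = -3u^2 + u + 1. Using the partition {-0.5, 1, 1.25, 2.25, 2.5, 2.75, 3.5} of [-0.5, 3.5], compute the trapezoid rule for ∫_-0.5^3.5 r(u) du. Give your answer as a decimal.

Subinterval widths: 1.5, 0.25, 1, 0.25, 0.25, 0.75.
r(-0.5) = -0.25, r(1) = -1, r(1.25) = -2.4375, r(2.25) = -11.9375, r(2.5) = -15.25, r(2.75) = -18.9375, r(3.5) = -32.25.
On each subinterval the trapezoid contributes (Δu_i/2)·[r(u_{i-1}) + r(u_i)].
Sum = -35.421875.

-35.421875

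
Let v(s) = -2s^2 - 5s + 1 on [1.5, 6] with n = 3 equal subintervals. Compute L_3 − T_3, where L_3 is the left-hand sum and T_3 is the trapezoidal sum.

67.5

L_3 = -157.5.
T_3 = -225.
L_3 − T_3 = 67.5.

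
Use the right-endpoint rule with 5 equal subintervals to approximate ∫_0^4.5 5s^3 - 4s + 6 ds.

Δs = (4.5 − 0)/5 = 0.9.
Right endpoints: 0.9, 1.8, 2.7, 3.6, 4.5.
f(0.9) = 6.045, f(1.8) = 27.96, f(2.7) = 93.615, f(3.6) = 224.88, f(4.5) = 443.625.
Sum = Δs · [f(0.9) + f(1.8) + f(2.7) + f(3.6) + f(4.5)].
Sum = 716.5125.

716.5125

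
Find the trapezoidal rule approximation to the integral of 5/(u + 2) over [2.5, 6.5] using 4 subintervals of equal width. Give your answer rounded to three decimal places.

Δu = (6.5 − 2.5)/4 = 1.
f(2.5) = 10/9, f(3.5) = 10/11, f(4.5) = 10/13, f(5.5) = 2/3, f(6.5) = 10/17.
T_4 = (Δu/2)·[f(u_0) + 2f(u_1) + 2f(u_2) + 2f(u_3) + f(u_4)].
Sum ≈ 3.195.

3.195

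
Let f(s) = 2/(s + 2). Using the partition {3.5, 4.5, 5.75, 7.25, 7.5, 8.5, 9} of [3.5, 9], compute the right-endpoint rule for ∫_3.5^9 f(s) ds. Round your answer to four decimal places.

Subinterval widths: 1, 1.25, 1.5, 0.25, 1, 0.5.
Right endpoints: 4.5, 5.75, 7.25, 7.5, 8.5, 9.
f(4.5) = 4/13, f(5.75) = 8/31, f(7.25) = 8/37, f(7.5) = 4/19, f(8.5) = 4/21, f(9) = 2/11.
Sum = Σ Δs_i · f(s_i).
Sum ≈ 1.2886.

1.2886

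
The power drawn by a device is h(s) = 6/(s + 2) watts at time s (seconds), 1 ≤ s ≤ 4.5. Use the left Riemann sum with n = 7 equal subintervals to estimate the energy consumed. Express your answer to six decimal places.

4.919264

Δs = (4.5 − 1)/7 = 0.5.
Left endpoints: 1, 1.5, 2, 2.5, 3, 3.5, 4.
h(1) = 2, h(1.5) = 12/7, h(2) = 1.5, h(2.5) = 4/3, h(3) = 1.2, h(3.5) = 12/11, h(4) = 1.
Sum = Δs · [h(1) + h(1.5) + h(2) + ...].
Sum ≈ 4.919264.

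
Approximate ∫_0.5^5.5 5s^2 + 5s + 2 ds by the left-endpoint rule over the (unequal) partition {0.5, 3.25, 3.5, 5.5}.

195.078125

Subinterval widths: 2.75, 0.25, 2.
Left endpoints: 0.5, 3.25, 3.5.
f(0.5) = 5.75, f(3.25) = 71.0625, f(3.5) = 80.75.
Sum = Σ Δs_i · f(s_i).
Sum = 195.078125.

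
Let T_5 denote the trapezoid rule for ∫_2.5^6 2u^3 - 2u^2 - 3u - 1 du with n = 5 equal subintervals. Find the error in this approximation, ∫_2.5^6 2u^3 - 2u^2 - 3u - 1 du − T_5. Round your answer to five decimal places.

Exact integral: ∫_2.5^6 f(u) du ≈ 446.7604167.
T_5 = 453.4775.
Error ≈ 446.7604167 − 453.4775 ≈ -6.71708.

-6.71708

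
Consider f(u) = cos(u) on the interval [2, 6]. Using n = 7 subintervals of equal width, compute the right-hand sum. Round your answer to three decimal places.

Δu = (6 − 2)/7 = 4/7.
Right endpoints: 18/7, 22/7, 26/7, 30/7, 34/7, 38/7, 6.
f(18/7) ≈ -0.842, f(22/7) ≈ -1.000, f(26/7) ≈ -0.840, f(30/7) ≈ -0.414, f(34/7) ≈ 0.144, f(38/7) ≈ 0.657, f(6) ≈ 0.960.
Sum = Δu · [f(18/7) + f(22/7) + f(26/7) + ...].
Sum ≈ -0.763.

-0.763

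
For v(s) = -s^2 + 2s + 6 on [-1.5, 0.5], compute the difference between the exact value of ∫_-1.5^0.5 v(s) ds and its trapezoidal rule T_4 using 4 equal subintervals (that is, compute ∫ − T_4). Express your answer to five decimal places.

Exact integral: ∫_-1.5^0.5 v(s) ds ≈ 8.8333333.
T_4 = 8.75.
Error ≈ 8.8333333 − 8.75 ≈ 0.08333.

0.08333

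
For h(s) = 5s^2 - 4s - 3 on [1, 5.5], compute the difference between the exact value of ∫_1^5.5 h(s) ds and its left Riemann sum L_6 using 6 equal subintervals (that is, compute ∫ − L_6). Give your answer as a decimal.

45.984375

Exact integral: ∫_1^5.5 h(s) ds = 203.625.
L_6 = 157.640625.
Error = 203.625 − 157.640625 = 45.984375.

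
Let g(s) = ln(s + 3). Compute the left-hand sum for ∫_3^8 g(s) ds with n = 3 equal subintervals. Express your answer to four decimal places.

10.1037

Δs = (8 − 3)/3 = 5/3.
Left endpoints: 3, 14/3, 19/3.
g(3) ≈ 1.7918, g(14/3) ≈ 2.0369, g(19/3) ≈ 2.2336.
Sum = Δs · [g(3) + g(14/3) + g(19/3)].
Sum ≈ 10.1037.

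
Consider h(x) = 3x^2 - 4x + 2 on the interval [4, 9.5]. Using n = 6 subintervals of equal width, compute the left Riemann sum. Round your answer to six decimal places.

Δx = (9.5 − 4)/6 = 11/12.
Left endpoints: 4, 59/12, 35/6, 6.75, 23/3, 103/12.
h(4) = 34, h(59/12) = 2633/48, h(35/6) = 80.75, h(6.75) = 111.6875, h(23/3) = 443/3, h(103/12) = 188.6875.
Sum = Δx · [h(4) + h(59/12) + h(35/6) + ...].
Sum ≈ 566.175347.

566.175347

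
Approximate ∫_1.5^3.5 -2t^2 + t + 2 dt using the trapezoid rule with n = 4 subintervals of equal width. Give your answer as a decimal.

-17.5

Δt = (3.5 − 1.5)/4 = 0.5.
f(1.5) = -1, f(2) = -4, f(2.5) = -8, f(3) = -13, f(3.5) = -19.
T_4 = (Δt/2)·[f(t_0) + 2f(t_1) + 2f(t_2) + 2f(t_3) + f(t_4)].
Sum = -17.5.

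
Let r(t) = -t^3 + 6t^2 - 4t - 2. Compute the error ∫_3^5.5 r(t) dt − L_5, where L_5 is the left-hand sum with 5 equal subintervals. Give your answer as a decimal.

-4.765625

Exact integral: ∫_3^5.5 r(t) dt = 22.734375.
L_5 = 27.5.
Error = 22.734375 − 27.5 = -4.765625.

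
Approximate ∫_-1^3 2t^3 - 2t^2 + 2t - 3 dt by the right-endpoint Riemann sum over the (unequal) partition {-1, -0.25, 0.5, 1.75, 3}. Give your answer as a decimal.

50.6875

Subinterval widths: 0.75, 0.75, 1.25, 1.25.
Right endpoints: -0.25, 0.5, 1.75, 3.
f(-0.25) = -3.65625, f(0.5) = -2.25, f(1.75) = 5.09375, f(3) = 39.
Sum = Σ Δt_i · f(t_i).
Sum = 50.6875.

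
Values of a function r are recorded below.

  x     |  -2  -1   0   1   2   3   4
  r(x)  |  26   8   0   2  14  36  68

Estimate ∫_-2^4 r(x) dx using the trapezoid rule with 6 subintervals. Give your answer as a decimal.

107

Δx = 1.
T_6 = (1/2)·[26 + 2·8 + 2·0 + 2·2 + 2·14 + 2·36 + 68] = 107.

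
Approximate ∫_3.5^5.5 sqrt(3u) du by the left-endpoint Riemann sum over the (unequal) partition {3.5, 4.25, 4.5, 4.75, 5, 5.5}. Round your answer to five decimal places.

7.12174

Subinterval widths: 0.75, 0.25, 0.25, 0.25, 0.5.
Left endpoints: 3.5, 4.25, 4.5, 4.75, 5.
f(3.5) ≈ 3.24037, f(4.25) ≈ 3.57071, f(4.5) ≈ 3.67423, f(4.75) ≈ 3.77492, f(5) ≈ 3.87298.
Sum = Σ Δu_i · f(u_i).
Sum ≈ 7.12174.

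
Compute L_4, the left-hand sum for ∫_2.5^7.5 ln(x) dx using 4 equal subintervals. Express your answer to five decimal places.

Δx = (7.5 − 2.5)/4 = 1.25.
Left endpoints: 2.5, 3.75, 5, 6.25.
f(2.5) ≈ 0.91629, f(3.75) ≈ 1.32176, f(5) ≈ 1.60944, f(6.25) ≈ 1.83258.
Sum = Δx · [f(2.5) + f(3.75) + f(5) + f(6.25)].
Sum ≈ 7.10008.

7.10008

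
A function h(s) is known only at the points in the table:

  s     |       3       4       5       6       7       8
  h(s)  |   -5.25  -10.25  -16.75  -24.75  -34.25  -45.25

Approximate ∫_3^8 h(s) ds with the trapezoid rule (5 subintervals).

-111.25

Δs = 1.
T_5 = (1/2)·[(-5.25) + 2·(-10.25) + 2·(-16.75) + 2·(-24.75) + 2·(-34.25) + (-45.25)] = -111.25.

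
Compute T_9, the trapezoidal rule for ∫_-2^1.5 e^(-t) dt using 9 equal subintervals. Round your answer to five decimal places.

Δt = (1.5 − (-2))/9 = 7/18.
f(-2) ≈ 7.38906, f(-29/18) ≈ 5.00837, f(-11/9) ≈ 3.39472, f(-5/6) ≈ 2.30098, f(-4/9) ≈ 1.55962, f(-1/18) ≈ 1.05713, f(1/3) ≈ 0.71653, f(13/18) ≈ 0.48567, f(10/9) ≈ 0.32919, f(1.5) ≈ 0.22313.
T_9 = (Δt/2)·[f(t_0) + 2f(t_1) + ... + 2f(t_{8}) + f(t_9)].
Sum ≈ 7.25601.

7.25601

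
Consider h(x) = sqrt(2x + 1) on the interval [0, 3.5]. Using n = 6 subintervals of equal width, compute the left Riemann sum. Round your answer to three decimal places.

Δx = (3.5 − 0)/6 = 7/12.
Left endpoints: 0, 7/12, 7/6, 1.75, 7/3, 35/12.
h(0) ≈ 1.000, h(7/12) ≈ 1.472, h(7/6) ≈ 1.826, h(1.75) ≈ 2.121, h(7/3) ≈ 2.380, h(35/12) ≈ 2.614.
Sum = Δx · [h(0) + h(7/12) + h(7/6) + ...].
Sum ≈ 6.658.

6.658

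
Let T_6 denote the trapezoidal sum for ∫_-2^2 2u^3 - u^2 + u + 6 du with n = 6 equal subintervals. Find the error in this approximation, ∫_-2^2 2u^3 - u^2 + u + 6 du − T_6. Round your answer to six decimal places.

0.296296

Exact integral: ∫_-2^2 f(u) du ≈ 18.66666667.
T_6 ≈ 18.37037037.
Error ≈ 18.66666667 − 18.37037037 ≈ 0.296296.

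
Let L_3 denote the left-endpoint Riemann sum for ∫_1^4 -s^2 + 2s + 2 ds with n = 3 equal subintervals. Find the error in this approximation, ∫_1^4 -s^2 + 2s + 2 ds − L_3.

-4

Exact integral: ∫_1^4 f(s) ds = 0.
L_3 = 4.
Error = 0 − 4 = -4.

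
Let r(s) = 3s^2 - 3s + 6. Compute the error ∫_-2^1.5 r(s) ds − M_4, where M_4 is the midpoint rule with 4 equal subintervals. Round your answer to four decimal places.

Exact integral: ∫_-2^1.5 r(s) ds = 35.
M_4 ≈ 34.330078.
Error ≈ 35 − 34.330078 ≈ 0.6699.

0.6699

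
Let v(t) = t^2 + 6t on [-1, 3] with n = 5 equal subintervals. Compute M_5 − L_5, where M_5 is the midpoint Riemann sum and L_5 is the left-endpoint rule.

M_5 = 33.12.
L_5 = 20.96.
M_5 − L_5 = 12.16.

12.16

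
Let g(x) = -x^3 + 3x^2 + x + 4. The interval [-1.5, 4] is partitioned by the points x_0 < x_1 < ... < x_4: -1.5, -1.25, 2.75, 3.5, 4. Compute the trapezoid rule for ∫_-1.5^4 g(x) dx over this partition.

Subinterval widths: 0.25, 4, 0.75, 0.5.
g(-1.5) = 12.625, g(-1.25) = 9.390625, g(2.75) = 8.640625, g(3.5) = 1.375, g(4) = -8.
On each subinterval the trapezoid contributes (Δx_i/2)·[g(x_{i-1}) + g(x_i)].
Sum = 40.9140625.

40.9140625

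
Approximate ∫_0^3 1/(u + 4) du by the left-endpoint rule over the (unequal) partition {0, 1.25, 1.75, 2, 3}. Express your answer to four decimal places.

Subinterval widths: 1.25, 0.5, 0.25, 1.
Left endpoints: 0, 1.25, 1.75, 2.
f(0) = 0.25, f(1.25) = 4/21, f(1.75) = 4/23, f(2) = 1/6.
Sum = Σ Δu_i · f(u_i).
Sum ≈ 0.6179.

0.6179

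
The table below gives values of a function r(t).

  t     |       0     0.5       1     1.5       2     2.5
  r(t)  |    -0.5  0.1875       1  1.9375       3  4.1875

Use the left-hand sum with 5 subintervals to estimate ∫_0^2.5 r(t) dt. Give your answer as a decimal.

2.8125

Δt = 0.5.
Sum = 0.5·[(-0.5) + 0.1875 + 1 + 1.9375 + 3] = 2.8125.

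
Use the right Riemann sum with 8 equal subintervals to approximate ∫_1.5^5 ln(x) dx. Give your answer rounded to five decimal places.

Δx = (5 − 1.5)/8 = 0.4375.
Right endpoints: 1.9375, 2.375, 2.8125, 3.25, 3.6875, 4.125, 4.5625, 5.
f(1.9375) ≈ 0.66140, f(2.375) ≈ 0.86500, f(2.8125) ≈ 1.03407, f(3.25) ≈ 1.17865, f(3.6875) ≈ 1.30495, f(4.125) ≈ 1.41707, f(4.5625) ≈ 1.51787, f(5) ≈ 1.60944.
Sum = Δx · [f(1.9375) + f(2.375) + f(2.8125) + ...].
Sum ≈ 4.19495.

4.19495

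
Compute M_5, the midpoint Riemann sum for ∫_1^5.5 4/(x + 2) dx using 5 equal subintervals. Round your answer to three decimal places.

3.653

Δx = (5.5 − 1)/5 = 0.9.
Midpoints: 1.45, 2.35, 3.25, 4.15, 5.05.
f(1.45) = 80/69, f(2.35) = 80/87, f(3.25) = 16/21, f(4.15) = 80/123, f(5.05) = 80/141.
Sum = Δx · [f(1.45) + f(2.35) + f(3.25) + f(4.15) + f(5.05)].
Sum ≈ 3.653.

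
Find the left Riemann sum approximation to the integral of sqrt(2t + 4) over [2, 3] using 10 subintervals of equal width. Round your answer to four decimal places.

2.9817

Δt = (3 − 2)/10 = 0.1.
Left endpoints: 2, 2.1, 2.2, 2.3, 2.4, 2.5, 2.6, 2.7, 2.8, 2.9.
f(2) ≈ 2.8284, f(2.1) ≈ 2.8636, f(2.2) ≈ 2.8983, f(2.3) ≈ 2.9326, f(2.4) ≈ 2.9665, f(2.5) ≈ 3.0000, f(2.6) ≈ 3.0332, f(2.7) ≈ 3.0659, f(2.8) ≈ 3.0984, f(2.9) ≈ 3.1305.
Sum = Δt · [f(2) + f(2.1) + f(2.2) + ...].
Sum ≈ 2.9817.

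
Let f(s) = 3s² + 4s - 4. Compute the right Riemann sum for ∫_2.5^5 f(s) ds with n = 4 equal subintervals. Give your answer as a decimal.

Δs = (5 − 2.5)/4 = 0.625.
Right endpoints: 3.125, 3.75, 4.375, 5.
f(3.125) = 37.796875, f(3.75) = 53.1875, f(4.375) = 70.921875, f(5) = 91.
Sum = Δs · [f(3.125) + f(3.75) + f(4.375) + f(5)].
Sum = 158.06640625.

158.06640625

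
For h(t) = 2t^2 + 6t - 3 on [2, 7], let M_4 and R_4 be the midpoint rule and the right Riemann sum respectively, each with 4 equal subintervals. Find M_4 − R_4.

-78.90625

M_4 = 342.03125.
R_4 = 420.9375.
M_4 − R_4 = -78.90625.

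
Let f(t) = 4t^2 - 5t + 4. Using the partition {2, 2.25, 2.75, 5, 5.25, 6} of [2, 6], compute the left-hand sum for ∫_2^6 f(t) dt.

Subinterval widths: 0.25, 0.5, 2.25, 0.25, 0.75.
Left endpoints: 2, 2.25, 2.75, 5, 5.25.
f(2) = 10, f(2.25) = 13, f(2.75) = 20.5, f(5) = 79, f(5.25) = 88.
Sum = Σ Δt_i · f(t_i).
Sum = 140.875.

140.875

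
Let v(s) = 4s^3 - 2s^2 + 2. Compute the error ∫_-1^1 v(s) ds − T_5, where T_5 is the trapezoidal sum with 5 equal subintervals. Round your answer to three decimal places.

0.107

Exact integral: ∫_-1^1 v(s) ds ≈ 2.66667.
T_5 = 2.56.
Error ≈ 2.66667 − 2.56 ≈ 0.107.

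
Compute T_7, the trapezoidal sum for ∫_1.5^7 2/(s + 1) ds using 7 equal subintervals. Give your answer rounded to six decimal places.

Δs = (7 − 1.5)/7 = 11/14.
f(1.5) = 0.8, f(16/7) = 14/23, f(43/14) = 28/57, f(27/7) = 7/17, f(65/14) = 28/79, f(38/7) = 14/45, f(87/14) = 28/101, f(7) = 0.25.
T_7 = (Δs/2)·[f(s_0) + 2f(s_1) + ... + 2f(s_{6}) + f(s_7)].
Sum ≈ 2.341002.

2.341002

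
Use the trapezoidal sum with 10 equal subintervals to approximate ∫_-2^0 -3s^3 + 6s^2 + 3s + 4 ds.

Δs = (0 − (-2))/10 = 0.2.
f(-2) = 46, f(-1.8) = 35.536, f(-1.6) = 26.848, f(-1.4) = 19.792, f(-1.2) = 14.224, f(-1) = 10, f(-0.8) = 6.976, f(-0.6) = 5.008, f(-0.4) = 3.952, f(-0.2) = 3.664, f(0) = 4.
T_10 = (Δs/2)·[f(s_0) + 2f(s_1) + ... + 2f(s_{9}) + f(s_10)].
Sum = 30.2.

30.2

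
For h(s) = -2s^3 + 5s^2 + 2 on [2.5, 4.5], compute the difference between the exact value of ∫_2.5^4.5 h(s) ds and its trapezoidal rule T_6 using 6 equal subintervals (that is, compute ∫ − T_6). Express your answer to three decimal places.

0.593

Exact integral: ∫_2.5^4.5 h(s) ds ≈ -55.66667.
T_6 ≈ -56.25926.
Error ≈ -55.66667 − (-56.25926) ≈ 0.593.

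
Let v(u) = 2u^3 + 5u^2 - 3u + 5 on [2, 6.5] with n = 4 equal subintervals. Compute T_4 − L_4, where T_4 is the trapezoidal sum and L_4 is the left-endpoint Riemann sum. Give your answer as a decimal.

T_4 ≈ 1322.98242.
L_4 ≈ 923.04492.
T_4 − L_4 = 399.9375.

399.9375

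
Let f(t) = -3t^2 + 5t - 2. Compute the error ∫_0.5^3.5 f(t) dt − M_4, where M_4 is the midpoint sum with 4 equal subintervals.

Exact integral: ∫_0.5^3.5 f(t) dt = -18.75.
M_4 = -18.328125.
Error = -18.75 − (-18.328125) = -0.421875.

-0.421875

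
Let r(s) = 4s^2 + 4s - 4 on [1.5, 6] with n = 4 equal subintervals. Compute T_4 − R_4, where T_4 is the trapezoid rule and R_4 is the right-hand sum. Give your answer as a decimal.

-86.0625

T_4 = 336.796875.
R_4 = 422.859375.
T_4 − R_4 = -86.0625.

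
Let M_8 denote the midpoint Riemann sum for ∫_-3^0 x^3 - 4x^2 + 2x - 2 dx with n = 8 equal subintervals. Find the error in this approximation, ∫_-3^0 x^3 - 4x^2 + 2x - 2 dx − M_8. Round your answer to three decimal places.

-0.299

Exact integral: ∫_-3^0 f(x) dx = -71.25.
M_8 ≈ -70.95117.
Error ≈ -71.25 − (-70.95117) ≈ -0.299.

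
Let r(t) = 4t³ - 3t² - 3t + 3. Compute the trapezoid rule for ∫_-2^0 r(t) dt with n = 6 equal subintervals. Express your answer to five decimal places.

Δt = (0 − (-2))/6 = 1/3.
r(-2) = -35, r(-5/3) = -509/27, r(-4/3) = -211/27, r(-1) = -1, r(-2/3) = 67/27, r(-1/3) = 95/27, r(0) = 3.
T_6 = (Δt/2)·[r(t_0) + 2r(t_1) + ... + 2r(t_{5}) + r(t_6)].
Sum ≈ -12.55556.

-12.55556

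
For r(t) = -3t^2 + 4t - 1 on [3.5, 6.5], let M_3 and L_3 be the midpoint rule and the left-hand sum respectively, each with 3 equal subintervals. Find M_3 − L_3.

M_3 = -174.
L_3 = -137.25.
M_3 − L_3 = -36.75.

-36.75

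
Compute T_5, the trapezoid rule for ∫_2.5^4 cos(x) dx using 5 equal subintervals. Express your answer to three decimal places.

Δx = (4 − 2.5)/5 = 0.3.
f(2.5) ≈ -0.801, f(2.8) ≈ -0.942, f(3.1) ≈ -0.999, f(3.4) ≈ -0.967, f(3.7) ≈ -0.848, f(4) ≈ -0.654.
T_5 = (Δx/2)·[f(x_0) + 2f(x_1) + ... + 2f(x_{4}) + f(x_5)].
Sum ≈ -1.345.

-1.345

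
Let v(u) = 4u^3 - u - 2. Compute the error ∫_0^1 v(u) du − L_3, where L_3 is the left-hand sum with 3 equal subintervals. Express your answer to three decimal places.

Exact integral: ∫_0^1 v(u) du = -1.5.
L_3 ≈ -1.88889.
Error ≈ -1.5 − (-1.88889) ≈ 0.389.

0.389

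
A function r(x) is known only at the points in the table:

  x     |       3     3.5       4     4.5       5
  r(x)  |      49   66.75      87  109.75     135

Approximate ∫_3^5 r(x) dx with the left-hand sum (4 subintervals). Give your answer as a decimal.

156.25

Δx = 0.5.
Sum = 0.5·[49 + 66.75 + 87 + 109.75] = 156.25.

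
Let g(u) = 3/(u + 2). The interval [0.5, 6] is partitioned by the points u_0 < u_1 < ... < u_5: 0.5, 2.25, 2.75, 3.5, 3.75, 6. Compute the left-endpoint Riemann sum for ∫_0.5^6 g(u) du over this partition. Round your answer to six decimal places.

4.236902

Subinterval widths: 1.75, 0.5, 0.75, 0.25, 2.25.
Left endpoints: 0.5, 2.25, 2.75, 3.5, 3.75.
g(0.5) = 1.2, g(2.25) = 12/17, g(2.75) = 12/19, g(3.5) = 6/11, g(3.75) = 12/23.
Sum = Σ Δu_i · g(u_i).
Sum ≈ 4.236902.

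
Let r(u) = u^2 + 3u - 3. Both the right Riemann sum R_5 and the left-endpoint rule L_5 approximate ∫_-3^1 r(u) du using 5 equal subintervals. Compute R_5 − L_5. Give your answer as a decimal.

R_5 = -12.64.
L_5 = -15.84.
R_5 − L_5 = 3.2.

3.2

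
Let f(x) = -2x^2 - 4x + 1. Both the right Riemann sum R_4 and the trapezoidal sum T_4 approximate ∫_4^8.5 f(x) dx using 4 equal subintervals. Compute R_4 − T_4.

R_4 = -550.0546875.
T_4 = -476.6484375.
R_4 − T_4 = -73.40625.

-73.40625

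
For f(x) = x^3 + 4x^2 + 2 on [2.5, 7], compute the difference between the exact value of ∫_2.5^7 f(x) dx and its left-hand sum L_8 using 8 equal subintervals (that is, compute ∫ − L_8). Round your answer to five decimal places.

Exact integral: ∫_2.5^7 f(x) dx = 1035.984375.
L_8 ≈ 900.1472168.
Error ≈ 1035.984375 − 900.1472168 ≈ 135.83716.

135.83716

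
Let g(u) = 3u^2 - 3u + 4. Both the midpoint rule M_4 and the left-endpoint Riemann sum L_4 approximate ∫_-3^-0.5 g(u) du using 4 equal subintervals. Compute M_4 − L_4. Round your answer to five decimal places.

-11.27930

M_4 ≈ 49.7558594.
L_4 = 61.03515625.
M_4 − L_4 ≈ -11.27930.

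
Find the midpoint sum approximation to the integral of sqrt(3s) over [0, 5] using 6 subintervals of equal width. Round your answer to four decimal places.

Δs = (5 − 0)/6 = 5/6.
Midpoints: 5/12, 1.25, 25/12, 35/12, 3.75, 55/12.
f(5/12) ≈ 1.1180, f(1.25) ≈ 1.9365, f(25/12) ≈ 2.5000, f(35/12) ≈ 2.9580, f(3.75) ≈ 3.3541, f(55/12) ≈ 3.7081.
Sum = Δs · [f(5/12) + f(1.25) + f(25/12) + ...].
Sum ≈ 12.9790.

12.9790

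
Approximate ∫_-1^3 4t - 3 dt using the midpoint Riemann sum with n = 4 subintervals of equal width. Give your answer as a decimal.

4

Δt = (3 − (-1))/4 = 1.
Midpoints: -0.5, 0.5, 1.5, 2.5.
f(-0.5) = -5, f(0.5) = -1, f(1.5) = 3, f(2.5) = 7.
Sum = Δt · [f(-0.5) + f(0.5) + f(1.5) + f(2.5)].
Sum = 4.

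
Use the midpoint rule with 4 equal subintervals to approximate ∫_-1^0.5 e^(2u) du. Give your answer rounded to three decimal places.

Δu = (0.5 − (-1))/4 = 0.375.
Midpoints: -0.8125, -0.4375, -0.0625, 0.3125.
f(-0.8125) ≈ 0.197, f(-0.4375) ≈ 0.417, f(-0.0625) ≈ 0.882, f(0.3125) ≈ 1.868.
Sum = Δu · [f(-0.8125) + f(-0.4375) + f(-0.0625) + f(0.3125)].
Sum ≈ 1.262.

1.262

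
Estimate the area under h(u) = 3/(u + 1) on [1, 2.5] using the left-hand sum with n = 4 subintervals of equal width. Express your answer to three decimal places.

Δu = (2.5 − 1)/4 = 0.375.
Left endpoints: 1, 1.375, 1.75, 2.125.
h(1) = 1.5, h(1.375) = 24/19, h(1.75) = 12/11, h(2.125) = 0.96.
Sum = Δu · [h(1) + h(1.375) + h(1.75) + h(2.125)].
Sum ≈ 1.805.

1.805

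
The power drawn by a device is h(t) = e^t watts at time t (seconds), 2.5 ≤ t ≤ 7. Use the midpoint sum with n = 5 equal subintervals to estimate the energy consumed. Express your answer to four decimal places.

Δt = (7 − 2.5)/5 = 0.9.
Midpoints: 2.95, 3.85, 4.75, 5.65, 6.55.
h(2.95) ≈ 19.1060, h(3.85) ≈ 46.9931, h(4.75) ≈ 115.5843, h(5.65) ≈ 284.2915, h(6.55) ≈ 699.2442.
Sum = Δt · [h(2.95) + h(3.85) + h(4.75) + h(5.65) + h(6.55)].
Sum ≈ 1048.6970.

1048.6970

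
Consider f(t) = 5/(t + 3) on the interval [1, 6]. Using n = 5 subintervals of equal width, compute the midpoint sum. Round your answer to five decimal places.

4.04433

Δt = (6 − 1)/5 = 1.
Midpoints: 1.5, 2.5, 3.5, 4.5, 5.5.
f(1.5) = 10/9, f(2.5) = 10/11, f(3.5) = 10/13, f(4.5) = 2/3, f(5.5) = 10/17.
Sum = Δt · [f(1.5) + f(2.5) + f(3.5) + f(4.5) + f(5.5)].
Sum ≈ 4.04433.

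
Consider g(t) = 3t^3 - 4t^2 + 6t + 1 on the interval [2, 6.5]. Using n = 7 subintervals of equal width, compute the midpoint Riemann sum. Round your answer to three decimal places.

1085.239

Δt = (6.5 − 2)/7 = 9/14.
Midpoints: 65/28, 83/28, 101/28, 4.25, 137/28, 155/28, 173/28.
g(65/28) = 678387/21952, g(83/28) = 1356177/21952, g(101/28) = 2445447/21952, g(4.25) = 184.546875, g(137/28) = 6278331/21952, g(155/28) = 9231897/21952, g(173/28) = 13016847/21952.
Sum = Δt · [g(65/28) + g(83/28) + g(101/28) + ...].
Sum ≈ 1085.239.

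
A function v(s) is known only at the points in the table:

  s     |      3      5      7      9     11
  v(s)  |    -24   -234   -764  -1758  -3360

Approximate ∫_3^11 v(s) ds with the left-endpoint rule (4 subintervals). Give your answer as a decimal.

Δs = 2.
Sum = 2·[(-24) + (-234) + (-764) + (-1758)] = -5560.

-5560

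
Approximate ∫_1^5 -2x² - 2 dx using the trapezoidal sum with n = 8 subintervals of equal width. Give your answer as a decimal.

Δx = (5 − 1)/8 = 0.5.
f(1) = -4, f(1.5) = -6.5, f(2) = -10, f(2.5) = -14.5, f(3) = -20, f(3.5) = -26.5, f(4) = -34, f(4.5) = -42.5, f(5) = -52.
T_8 = (Δx/2)·[f(x_0) + 2f(x_1) + ... + 2f(x_{7}) + f(x_8)].
Sum = -91.

-91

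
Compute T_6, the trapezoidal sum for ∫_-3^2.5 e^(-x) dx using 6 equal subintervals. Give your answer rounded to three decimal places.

21.385

Δx = (2.5 − (-3))/6 = 11/12.
f(-3) ≈ 20.086, f(-25/12) ≈ 8.031, f(-7/6) ≈ 3.211, f(-0.25) ≈ 1.284, f(2/3) ≈ 0.513, f(19/12) ≈ 0.205, f(2.5) ≈ 0.082.
T_6 = (Δx/2)·[f(x_0) + 2f(x_1) + ... + 2f(x_{5}) + f(x_6)].
Sum ≈ 21.385.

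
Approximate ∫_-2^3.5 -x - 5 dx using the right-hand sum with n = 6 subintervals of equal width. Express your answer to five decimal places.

Δx = (3.5 − (-2))/6 = 11/12.
Right endpoints: -13/12, -1/6, 0.75, 5/3, 31/12, 3.5.
f(-13/12) = -47/12, f(-1/6) = -29/6, f(0.75) = -5.75, f(5/3) = -20/3, f(31/12) = -91/12, f(3.5) = -8.5.
Sum = Δx · [f(-13/12) + f(-1/6) + f(0.75) + ...].
Sum ≈ -34.14583.

-34.14583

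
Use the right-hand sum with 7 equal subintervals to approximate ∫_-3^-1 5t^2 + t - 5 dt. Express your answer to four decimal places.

24.0408

Δt = (-1 − (-3))/7 = 2/7.
Right endpoints: -19/7, -17/7, -15/7, -13/7, -11/7, -9/7, -1.
f(-19/7) = 1427/49, f(-17/7) = 1081/49, f(-15/7) = 775/49, f(-13/7) = 509/49, f(-11/7) = 283/49, f(-9/7) = 97/49, f(-1) = -1.
Sum = Δt · [f(-19/7) + f(-17/7) + f(-15/7) + ...].
Sum ≈ 24.0408.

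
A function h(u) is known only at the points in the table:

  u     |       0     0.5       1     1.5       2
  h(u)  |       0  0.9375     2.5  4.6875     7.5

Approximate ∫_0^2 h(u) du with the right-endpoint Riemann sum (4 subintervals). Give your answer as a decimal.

7.8125

Δu = 0.5.
Sum = 0.5·[0.9375 + 2.5 + 4.6875 + 7.5] = 7.8125.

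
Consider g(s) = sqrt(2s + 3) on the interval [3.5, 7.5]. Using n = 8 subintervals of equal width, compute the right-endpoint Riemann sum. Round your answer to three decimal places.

Δs = (7.5 − 3.5)/8 = 0.5.
Right endpoints: 4, 4.5, 5, 5.5, 6, 6.5, 7, 7.5.
g(4) ≈ 3.317, g(4.5) ≈ 3.464, g(5) ≈ 3.606, g(5.5) ≈ 3.742, g(6) ≈ 3.873, g(6.5) ≈ 4.000, g(7) ≈ 4.123, g(7.5) ≈ 4.243.
Sum = Δs · [g(4) + g(4.5) + g(5) + ...].
Sum ≈ 15.183.

15.183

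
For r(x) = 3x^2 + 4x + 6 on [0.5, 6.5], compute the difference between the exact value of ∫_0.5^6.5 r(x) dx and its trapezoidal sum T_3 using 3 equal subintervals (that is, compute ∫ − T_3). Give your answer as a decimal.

Exact integral: ∫_0.5^6.5 r(x) dx = 394.5.
T_3 = 406.5.
Error = 394.5 − 406.5 = -12.

-12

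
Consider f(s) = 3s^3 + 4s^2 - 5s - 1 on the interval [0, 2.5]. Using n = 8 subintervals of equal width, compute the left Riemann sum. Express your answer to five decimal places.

23.34839

Δs = (2.5 − 0)/8 = 0.3125.
Left endpoints: 0, 0.3125, 0.625, 0.9375, 1.25, 1.5625, 1.875, 2.1875.
f(0) = -1, f(0.3125) = -8521/4096, f(0.625) = -937/512, f(0.9375) = 1229/4096, f(1.25) = 4.859375, f(1.5625) = 50779/4096, f(1.875) = 12013/512, f(2.1875) = 158129/4096.
Sum = Δs · [f(0) + f(0.3125) + f(0.625) + ...].
Sum ≈ 23.34839.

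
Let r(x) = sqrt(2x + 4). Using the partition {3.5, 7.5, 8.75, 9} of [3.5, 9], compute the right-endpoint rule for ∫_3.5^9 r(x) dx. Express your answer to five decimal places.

Subinterval widths: 4, 1.25, 0.25.
Right endpoints: 7.5, 8.75, 9.
r(7.5) ≈ 4.35890, r(8.75) ≈ 4.63681, r(9) ≈ 4.69042.
Sum = Σ Δx_i · r(x_i).
Sum ≈ 24.40421.

24.40421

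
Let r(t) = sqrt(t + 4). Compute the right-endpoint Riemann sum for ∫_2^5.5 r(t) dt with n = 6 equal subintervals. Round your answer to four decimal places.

9.9060

Δt = (5.5 − 2)/6 = 7/12.
Right endpoints: 31/12, 19/6, 3.75, 13/3, 59/12, 5.5.
r(31/12) ≈ 2.5658, r(19/6) ≈ 2.6771, r(3.75) ≈ 2.7839, r(13/3) ≈ 2.8868, r(59/12) ≈ 2.9861, r(5.5) ≈ 3.0822.
Sum = Δt · [r(31/12) + r(19/6) + r(3.75) + ...].
Sum ≈ 9.9060.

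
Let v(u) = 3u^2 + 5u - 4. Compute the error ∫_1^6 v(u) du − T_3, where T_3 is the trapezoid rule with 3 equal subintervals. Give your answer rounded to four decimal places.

-6.9444

Exact integral: ∫_1^6 v(u) du = 282.5.
T_3 ≈ 289.444444.
Error ≈ 282.5 − 289.444444 ≈ -6.9444.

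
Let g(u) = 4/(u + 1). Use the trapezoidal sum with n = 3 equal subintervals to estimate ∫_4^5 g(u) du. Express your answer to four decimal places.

0.7297

Δu = (5 − 4)/3 = 1/3.
g(4) = 0.8, g(13/3) = 0.75, g(14/3) = 12/17, g(5) = 2/3.
T_3 = (Δu/2)·[g(u_0) + 2g(u_1) + 2g(u_2) + g(u_3)].
Sum ≈ 0.7297.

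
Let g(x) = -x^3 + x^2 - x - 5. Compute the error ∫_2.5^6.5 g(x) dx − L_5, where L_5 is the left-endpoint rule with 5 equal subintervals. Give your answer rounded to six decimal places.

Exact integral: ∫_2.5^6.5 g(x) dx ≈ -388.16666667.
L_5 = -302.7.
Error ≈ -388.16666667 − (-302.7) ≈ -85.466667.

-85.466667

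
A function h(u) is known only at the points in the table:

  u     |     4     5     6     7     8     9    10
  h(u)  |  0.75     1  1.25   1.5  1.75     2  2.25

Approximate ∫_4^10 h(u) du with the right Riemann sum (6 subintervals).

9.75

Δu = 1.
Sum = 1·[1 + 1.25 + 1.5 + 1.75 + 2 + 2.25] = 9.75.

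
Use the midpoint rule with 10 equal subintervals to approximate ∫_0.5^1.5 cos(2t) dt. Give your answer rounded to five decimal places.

-0.35076

Δt = (1.5 − 0.5)/10 = 0.1.
Midpoints: 0.55, 0.65, 0.75, 0.85, 0.95, 1.05, 1.15, 1.25, 1.35, 1.45.
f(0.55) ≈ 0.45360, f(0.65) ≈ 0.26750, f(0.75) ≈ 0.07074, f(0.85) ≈ -0.12884, f(0.95) ≈ -0.32329, f(1.05) ≈ -0.50485, f(1.15) ≈ -0.66628, f(1.25) ≈ -0.80114, f(1.35) ≈ -0.90407, f(1.45) ≈ -0.97096.
Sum = Δt · [f(0.55) + f(0.65) + f(0.75) + ...].
Sum ≈ -0.35076.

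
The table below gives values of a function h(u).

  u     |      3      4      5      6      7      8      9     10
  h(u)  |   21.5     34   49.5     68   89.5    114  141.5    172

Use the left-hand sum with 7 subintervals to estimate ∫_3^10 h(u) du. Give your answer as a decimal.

Δu = 1.
Sum = 1·[21.5 + 34 + 49.5 + 68 + 89.5 + 114 + 141.5] = 518.

518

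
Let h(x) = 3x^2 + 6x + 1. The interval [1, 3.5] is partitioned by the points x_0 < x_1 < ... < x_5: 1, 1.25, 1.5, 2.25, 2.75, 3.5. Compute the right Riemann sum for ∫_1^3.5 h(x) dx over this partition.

93.90625

Subinterval widths: 0.25, 0.25, 0.75, 0.5, 0.75.
Right endpoints: 1.25, 1.5, 2.25, 2.75, 3.5.
h(1.25) = 13.1875, h(1.5) = 16.75, h(2.25) = 29.6875, h(2.75) = 40.1875, h(3.5) = 58.75.
Sum = Σ Δx_i · h(x_i).
Sum = 93.90625.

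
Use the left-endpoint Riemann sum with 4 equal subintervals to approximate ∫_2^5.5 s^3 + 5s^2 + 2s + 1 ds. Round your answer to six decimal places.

395.958008

Δs = (5.5 − 2)/4 = 0.875.
Left endpoints: 2, 2.875, 3.75, 4.625.
f(2) = 33, f(2.875) = 36783/512, f(3.75) = 131.546875, f(4.625) = 110661/512.
Sum = Δs · [f(2) + f(2.875) + f(3.75) + f(4.625)].
Sum ≈ 395.958008.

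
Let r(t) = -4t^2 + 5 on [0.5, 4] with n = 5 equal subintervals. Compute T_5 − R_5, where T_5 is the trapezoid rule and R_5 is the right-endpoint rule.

22.05

T_5 = -68.81.
R_5 = -90.86.
T_5 − R_5 = 22.05.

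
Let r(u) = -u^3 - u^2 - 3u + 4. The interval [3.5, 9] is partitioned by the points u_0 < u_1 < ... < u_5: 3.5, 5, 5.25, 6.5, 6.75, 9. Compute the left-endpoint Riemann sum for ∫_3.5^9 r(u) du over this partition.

Subinterval widths: 1.5, 0.25, 1.25, 0.25, 2.25.
Left endpoints: 3.5, 5, 5.25, 6.5, 6.75.
r(3.5) = -61.625, r(5) = -161, r(5.25) = -184.015625, r(6.5) = -332.375, r(6.75) = -369.359375.
Sum = Σ Δu_i · r(u_i).
Sum = -1276.859375.

-1276.859375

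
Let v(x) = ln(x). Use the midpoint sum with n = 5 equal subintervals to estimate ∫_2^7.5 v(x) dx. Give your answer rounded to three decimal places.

Δx = (7.5 − 2)/5 = 1.1.
Midpoints: 2.55, 3.65, 4.75, 5.85, 6.95.
v(2.55) ≈ 0.936, v(3.65) ≈ 1.295, v(4.75) ≈ 1.558, v(5.85) ≈ 1.766, v(6.95) ≈ 1.939.
Sum = Δx · [v(2.55) + v(3.65) + v(4.75) + v(5.85) + v(6.95)].
Sum ≈ 8.244.

8.244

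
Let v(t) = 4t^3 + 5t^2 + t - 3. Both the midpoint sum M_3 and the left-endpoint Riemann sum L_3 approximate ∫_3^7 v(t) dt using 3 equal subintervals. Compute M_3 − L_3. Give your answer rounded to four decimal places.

M_3 ≈ 2816.148148.
L_3 ≈ 1953.037037.
M_3 − L_3 ≈ 863.1111.

863.1111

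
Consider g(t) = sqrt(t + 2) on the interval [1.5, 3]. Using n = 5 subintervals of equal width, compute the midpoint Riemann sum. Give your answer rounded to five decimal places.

Δt = (3 − 1.5)/5 = 0.3.
Midpoints: 1.65, 1.95, 2.25, 2.55, 2.85.
g(1.65) ≈ 1.91050, g(1.95) ≈ 1.98746, g(2.25) ≈ 2.06155, g(2.55) ≈ 2.13307, g(2.85) ≈ 2.20227.
Sum = Δt · [g(1.65) + g(1.95) + g(2.25) + g(2.55) + g(2.85)].
Sum ≈ 3.08846.

3.08846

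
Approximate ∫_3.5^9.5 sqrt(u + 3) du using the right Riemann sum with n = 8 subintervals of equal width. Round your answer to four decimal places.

18.7821

Δu = (9.5 − 3.5)/8 = 0.75.
Right endpoints: 4.25, 5, 5.75, 6.5, 7.25, 8, 8.75, 9.5.
f(4.25) ≈ 2.6926, f(5) ≈ 2.8284, f(5.75) ≈ 2.9580, f(6.5) ≈ 3.0822, f(7.25) ≈ 3.2016, f(8) ≈ 3.3166, f(8.75) ≈ 3.4278, f(9.5) ≈ 3.5355.
Sum = Δu · [f(4.25) + f(5) + f(5.75) + ...].
Sum ≈ 18.7821.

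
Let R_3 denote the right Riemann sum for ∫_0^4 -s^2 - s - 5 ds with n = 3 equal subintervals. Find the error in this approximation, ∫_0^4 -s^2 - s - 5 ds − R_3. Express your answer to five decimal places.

Exact integral: ∫_0^4 f(s) ds ≈ -49.3333333.
R_3 ≈ -63.8518519.
Error ≈ -49.3333333 − (-63.8518519) ≈ 14.51852.

14.51852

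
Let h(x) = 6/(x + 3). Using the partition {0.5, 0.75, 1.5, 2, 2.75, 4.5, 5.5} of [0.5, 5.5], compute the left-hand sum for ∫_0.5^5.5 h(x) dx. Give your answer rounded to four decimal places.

Subinterval widths: 0.25, 0.75, 0.5, 0.75, 1.75, 1.
Left endpoints: 0.5, 0.75, 1.5, 2, 2.75, 4.5.
h(0.5) = 12/7, h(0.75) = 1.6, h(1.5) = 4/3, h(2) = 1.2, h(2.75) = 24/23, h(4.5) = 0.8.
Sum = Σ Δx_i · h(x_i).
Sum ≈ 5.8213.

5.8213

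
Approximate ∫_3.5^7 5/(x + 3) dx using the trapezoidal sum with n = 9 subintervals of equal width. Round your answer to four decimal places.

2.1548

Δx = (7 − 3.5)/9 = 7/18.
f(3.5) = 10/13, f(35/9) = 45/62, f(77/18) = 90/131, f(14/3) = 15/23, f(91/18) = 18/29, f(49/9) = 45/76, f(35/6) = 30/53, f(56/9) = 45/83, f(119/18) = 90/173, f(7) = 0.5.
T_9 = (Δx/2)·[f(x_0) + 2f(x_1) + ... + 2f(x_{8}) + f(x_9)].
Sum ≈ 2.1548.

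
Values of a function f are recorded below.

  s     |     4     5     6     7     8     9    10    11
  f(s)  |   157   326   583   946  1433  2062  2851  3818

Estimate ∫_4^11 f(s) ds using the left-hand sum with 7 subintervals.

Δs = 1.
Sum = 1·[157 + 326 + 583 + 946 + 1433 + 2062 + 2851] = 8358.

8358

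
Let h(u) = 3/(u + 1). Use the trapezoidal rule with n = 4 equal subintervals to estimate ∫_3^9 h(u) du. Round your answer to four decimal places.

2.7780

Δu = (9 − 3)/4 = 1.5.
h(3) = 0.75, h(4.5) = 6/11, h(6) = 3/7, h(7.5) = 6/17, h(9) = 0.3.
T_4 = (Δu/2)·[h(u_0) + 2h(u_1) + 2h(u_2) + 2h(u_3) + h(u_4)].
Sum ≈ 2.7780.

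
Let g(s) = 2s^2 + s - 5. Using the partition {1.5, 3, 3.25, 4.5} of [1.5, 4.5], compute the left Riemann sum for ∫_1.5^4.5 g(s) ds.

29.71875

Subinterval widths: 1.5, 0.25, 1.25.
Left endpoints: 1.5, 3, 3.25.
g(1.5) = 1, g(3) = 16, g(3.25) = 19.375.
Sum = Σ Δs_i · g(s_i).
Sum = 29.71875.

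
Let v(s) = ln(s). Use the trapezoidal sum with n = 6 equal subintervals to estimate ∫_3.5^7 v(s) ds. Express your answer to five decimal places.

5.73266

Δs = (7 − 3.5)/6 = 7/12.
v(3.5) ≈ 1.25276, v(49/12) ≈ 1.40691, v(14/3) ≈ 1.54045, v(5.25) ≈ 1.65823, v(35/6) ≈ 1.76359, v(77/12) ≈ 1.85890, v(7) ≈ 1.94591.
T_6 = (Δs/2)·[v(s_0) + 2v(s_1) + ... + 2v(s_{5}) + v(s_6)].
Sum ≈ 5.73266.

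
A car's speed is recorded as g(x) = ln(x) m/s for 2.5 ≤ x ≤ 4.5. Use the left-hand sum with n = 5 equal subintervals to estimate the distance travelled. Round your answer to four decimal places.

Δx = (4.5 − 2.5)/5 = 0.4.
Left endpoints: 2.5, 2.9, 3.3, 3.7, 4.1.
g(2.5) ≈ 0.9163, g(2.9) ≈ 1.0647, g(3.3) ≈ 1.1939, g(3.7) ≈ 1.3083, g(4.1) ≈ 1.4110.
Sum = Δx · [g(2.5) + g(2.9) + g(3.3) + g(3.7) + g(4.1)].
Sum ≈ 2.3577.

2.3577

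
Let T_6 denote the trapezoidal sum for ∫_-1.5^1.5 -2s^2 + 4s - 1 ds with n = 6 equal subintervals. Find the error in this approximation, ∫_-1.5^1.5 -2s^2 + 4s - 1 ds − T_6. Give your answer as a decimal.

0.25

Exact integral: ∫_-1.5^1.5 f(s) ds = -7.5.
T_6 = -7.75.
Error = -7.5 − (-7.75) = 0.25.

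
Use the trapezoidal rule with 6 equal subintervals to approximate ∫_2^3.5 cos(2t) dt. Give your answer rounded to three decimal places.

Δt = (3.5 − 2)/6 = 0.25.
f(2) ≈ -0.654, f(2.25) ≈ -0.211, f(2.5) ≈ 0.284, f(2.75) ≈ 0.709, f(3) ≈ 0.960, f(3.25) ≈ 0.977, f(3.5) ≈ 0.754.
T_6 = (Δt/2)·[f(t_0) + 2f(t_1) + ... + 2f(t_{5}) + f(t_6)].
Sum ≈ 0.692.

0.692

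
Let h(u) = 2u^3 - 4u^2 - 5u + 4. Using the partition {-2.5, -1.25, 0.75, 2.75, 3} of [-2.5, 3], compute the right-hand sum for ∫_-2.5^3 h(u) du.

2.7421875

Subinterval widths: 1.25, 2, 2, 0.25.
Right endpoints: -1.25, 0.75, 2.75, 3.
h(-1.25) = 0.09375, h(0.75) = -1.15625, h(2.75) = 1.59375, h(3) = 7.
Sum = Σ Δu_i · h(u_i).
Sum = 2.7421875.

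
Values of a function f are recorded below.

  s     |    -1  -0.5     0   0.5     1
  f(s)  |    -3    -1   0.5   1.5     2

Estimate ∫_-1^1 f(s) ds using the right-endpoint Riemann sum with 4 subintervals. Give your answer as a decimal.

1.5

Δs = 0.5.
Sum = 0.5·[(-1) + 0.5 + 1.5 + 2] = 1.5.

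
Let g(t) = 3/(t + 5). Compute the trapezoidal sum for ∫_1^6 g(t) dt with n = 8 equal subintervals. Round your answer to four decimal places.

Δt = (6 − 1)/8 = 0.625.
g(1) = 0.5, g(1.625) = 24/53, g(2.25) = 12/29, g(2.875) = 8/21, g(3.5) = 6/17, g(4.125) = 24/73, g(4.75) = 4/13, g(5.375) = 24/83, g(6) = 3/11.
T_8 = (Δt/2)·[g(t_0) + 2g(t_1) + ... + 2g(t_{7}) + g(t_8)].
Sum ≈ 1.8203.

1.8203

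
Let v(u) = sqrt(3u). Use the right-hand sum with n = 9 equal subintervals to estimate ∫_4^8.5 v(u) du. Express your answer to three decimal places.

Δu = (8.5 − 4)/9 = 0.5.
Right endpoints: 4.5, 5, 5.5, 6, 6.5, 7, 7.5, 8, 8.5.
v(4.5) ≈ 3.674, v(5) ≈ 3.873, v(5.5) ≈ 4.062, v(6) ≈ 4.243, v(6.5) ≈ 4.416, v(7) ≈ 4.583, v(7.5) ≈ 4.743, v(8) ≈ 4.899, v(8.5) ≈ 5.050.
Sum = Δu · [v(4.5) + v(5) + v(5.5) + ...].
Sum ≈ 19.771.

19.771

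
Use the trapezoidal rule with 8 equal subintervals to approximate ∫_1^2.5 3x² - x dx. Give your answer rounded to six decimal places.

Δx = (2.5 − 1)/8 = 0.1875.
f(1) = 2, f(1.1875) = 3.04296875, f(1.375) = 4.296875, f(1.5625) = 5.76171875, f(1.75) = 7.4375, f(1.9375) = 9.32421875, f(2.125) = 11.421875, f(2.3125) = 13.73046875, f(2.5) = 16.25.
T_8 = (Δx/2)·[f(x_0) + 2f(x_1) + ... + 2f(x_{7}) + f(x_8)].
Sum ≈ 12.026367.

12.026367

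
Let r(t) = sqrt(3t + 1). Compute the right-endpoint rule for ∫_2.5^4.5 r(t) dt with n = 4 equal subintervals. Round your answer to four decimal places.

Δt = (4.5 − 2.5)/4 = 0.5.
Right endpoints: 3, 3.5, 4, 4.5.
r(3) ≈ 3.1623, r(3.5) ≈ 3.3912, r(4) ≈ 3.6056, r(4.5) ≈ 3.8079.
Sum = Δt · [r(3) + r(3.5) + r(4) + r(4.5)].
Sum ≈ 6.9834.

6.9834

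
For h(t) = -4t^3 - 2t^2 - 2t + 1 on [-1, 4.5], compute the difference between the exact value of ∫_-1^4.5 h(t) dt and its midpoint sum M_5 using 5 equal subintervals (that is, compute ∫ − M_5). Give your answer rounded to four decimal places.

Exact integral: ∫_-1^4.5 h(t) dt ≈ -484.229167.
M_5 = -471.47375.
Error ≈ -484.229167 − (-471.47375) ≈ -12.7554.

-12.7554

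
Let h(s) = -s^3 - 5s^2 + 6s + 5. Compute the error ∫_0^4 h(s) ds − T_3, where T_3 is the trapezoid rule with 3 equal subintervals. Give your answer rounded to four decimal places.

Exact integral: ∫_0^4 h(s) ds ≈ -102.666667.
T_3 ≈ -115.703704.
Error ≈ -102.666667 − (-115.703704) ≈ 13.0370.

13.0370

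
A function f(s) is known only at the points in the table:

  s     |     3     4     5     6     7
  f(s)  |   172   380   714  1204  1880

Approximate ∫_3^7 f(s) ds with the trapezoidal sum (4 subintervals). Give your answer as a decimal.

Δs = 1.
T_4 = (1/2)·[172 + 2·380 + 2·714 + 2·1204 + 1880] = 3324.

3324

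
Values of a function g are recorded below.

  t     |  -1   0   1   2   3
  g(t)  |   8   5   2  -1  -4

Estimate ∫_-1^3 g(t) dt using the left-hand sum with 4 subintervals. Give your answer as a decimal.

Δt = 1.
Sum = 1·[8 + 5 + 2 + (-1)] = 14.

14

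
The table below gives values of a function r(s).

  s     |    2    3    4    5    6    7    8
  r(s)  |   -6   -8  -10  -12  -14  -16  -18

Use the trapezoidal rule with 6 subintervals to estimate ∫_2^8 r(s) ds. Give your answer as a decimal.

Δs = 1.
T_6 = (1/2)·[(-6) + 2·(-8) + 2·(-10) + 2·(-12) + 2·(-14) + 2·(-16) + (-18)] = -72.

-72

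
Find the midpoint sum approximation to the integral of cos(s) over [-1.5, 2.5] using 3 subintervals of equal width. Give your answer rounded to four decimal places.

1.7206

Δs = (2.5 − (-1.5))/3 = 4/3.
Midpoints: -5/6, 0.5, 11/6.
f(-5/6) ≈ 0.6724, f(0.5) ≈ 0.8776, f(11/6) ≈ -0.2595.
Sum = Δs · [f(-5/6) + f(0.5) + f(11/6)].
Sum ≈ 1.7206.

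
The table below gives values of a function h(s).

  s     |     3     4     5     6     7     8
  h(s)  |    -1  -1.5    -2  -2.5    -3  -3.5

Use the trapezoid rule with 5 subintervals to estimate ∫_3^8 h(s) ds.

Δs = 1.
T_5 = (1/2)·[(-1) + 2·(-1.5) + 2·(-2) + 2·(-2.5) + 2·(-3) + (-3.5)] = -11.25.

-11.25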